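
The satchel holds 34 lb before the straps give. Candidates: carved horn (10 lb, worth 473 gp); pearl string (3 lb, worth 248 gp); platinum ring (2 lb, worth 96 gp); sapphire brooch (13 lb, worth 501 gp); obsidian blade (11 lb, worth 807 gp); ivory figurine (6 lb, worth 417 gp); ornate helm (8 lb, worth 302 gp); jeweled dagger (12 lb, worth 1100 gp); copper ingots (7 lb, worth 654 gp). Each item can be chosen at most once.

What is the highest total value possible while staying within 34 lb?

2809

Taking pearl string + obsidian blade + jeweled dagger + copper ingots: 33 lb used, 2809 in value.
An exhaustive check of the 512 subsets confirms 2809.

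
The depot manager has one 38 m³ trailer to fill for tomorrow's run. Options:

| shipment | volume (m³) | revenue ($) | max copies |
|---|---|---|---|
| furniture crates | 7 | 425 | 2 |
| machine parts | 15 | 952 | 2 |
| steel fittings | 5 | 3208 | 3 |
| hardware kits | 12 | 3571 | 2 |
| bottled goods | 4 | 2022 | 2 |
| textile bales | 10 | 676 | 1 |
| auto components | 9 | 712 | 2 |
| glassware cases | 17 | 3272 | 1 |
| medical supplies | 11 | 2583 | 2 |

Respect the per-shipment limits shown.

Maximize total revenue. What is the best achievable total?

The ratio ordering already packs tightly: 3×steel fittings + hardware kits + 2×bottled goods, 35 m³, 17239.
No other feasible combination exceeds 17239.

17239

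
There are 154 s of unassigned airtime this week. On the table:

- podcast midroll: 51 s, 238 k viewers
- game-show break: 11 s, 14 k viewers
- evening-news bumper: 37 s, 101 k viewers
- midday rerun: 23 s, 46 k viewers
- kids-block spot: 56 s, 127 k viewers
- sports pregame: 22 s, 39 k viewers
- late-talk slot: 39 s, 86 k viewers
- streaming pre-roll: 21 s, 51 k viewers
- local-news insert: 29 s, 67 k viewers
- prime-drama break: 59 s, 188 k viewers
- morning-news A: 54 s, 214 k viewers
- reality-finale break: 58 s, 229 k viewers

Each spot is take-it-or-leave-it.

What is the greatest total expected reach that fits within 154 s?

568

The ratio heuristic lands on podcast midroll + game-show break + evening-news bumper + morning-news A (567) but leaves 1 s idle.
The 65 s tied up in game-show break and morning-news A is better spent on reality-finale break — total rises to 568 (146 s).
The closest alternative, podcast midroll + game-show break + evening-news bumper + morning-news A, reaches only 567.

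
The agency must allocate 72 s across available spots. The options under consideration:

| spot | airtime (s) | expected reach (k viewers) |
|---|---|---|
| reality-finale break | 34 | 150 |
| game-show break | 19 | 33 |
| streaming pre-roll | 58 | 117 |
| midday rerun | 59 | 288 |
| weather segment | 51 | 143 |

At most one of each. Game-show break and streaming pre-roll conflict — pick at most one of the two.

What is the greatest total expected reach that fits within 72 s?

288

Density check — midday rerun 4.88, reality-finale break 4.41, weather segment 2.80 are the best per s.
Taking midday rerun: 59 s used, 288 in expected reach.
Every other selection either busts 72 s or breaks a pairing rule or fails to beat 288.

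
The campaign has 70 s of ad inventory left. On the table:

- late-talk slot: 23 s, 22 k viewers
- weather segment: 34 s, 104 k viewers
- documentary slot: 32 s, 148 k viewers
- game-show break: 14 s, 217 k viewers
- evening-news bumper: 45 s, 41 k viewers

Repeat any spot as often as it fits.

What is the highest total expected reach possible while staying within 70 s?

The ratio ordering already packs tightly: 5×game-show break, 70 s, 1085.

1085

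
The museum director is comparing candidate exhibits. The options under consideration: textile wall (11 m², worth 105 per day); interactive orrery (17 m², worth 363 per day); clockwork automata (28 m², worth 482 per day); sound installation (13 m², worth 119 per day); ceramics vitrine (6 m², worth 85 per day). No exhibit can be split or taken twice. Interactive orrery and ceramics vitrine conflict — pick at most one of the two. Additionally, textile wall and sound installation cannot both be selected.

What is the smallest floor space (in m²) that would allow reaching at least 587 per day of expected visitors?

Need the lightest bundle worth ≥ 587.
Taking textile wall + clockwork automata gives 587 (≥ 587) for 39 m².
No combination under 39 m² hits 587.

39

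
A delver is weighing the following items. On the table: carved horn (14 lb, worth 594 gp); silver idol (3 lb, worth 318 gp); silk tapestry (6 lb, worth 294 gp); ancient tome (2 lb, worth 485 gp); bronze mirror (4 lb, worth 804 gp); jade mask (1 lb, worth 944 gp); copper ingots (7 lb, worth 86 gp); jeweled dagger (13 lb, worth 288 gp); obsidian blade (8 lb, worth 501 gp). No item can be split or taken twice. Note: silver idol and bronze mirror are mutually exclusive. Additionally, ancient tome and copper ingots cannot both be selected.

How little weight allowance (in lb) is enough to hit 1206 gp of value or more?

3

Minimise lb subject to total value ≥ 1206.
ancient tome + jade mask reaches 1429 using 3 lb.
Below 3 lb the best achievable stays under 1206.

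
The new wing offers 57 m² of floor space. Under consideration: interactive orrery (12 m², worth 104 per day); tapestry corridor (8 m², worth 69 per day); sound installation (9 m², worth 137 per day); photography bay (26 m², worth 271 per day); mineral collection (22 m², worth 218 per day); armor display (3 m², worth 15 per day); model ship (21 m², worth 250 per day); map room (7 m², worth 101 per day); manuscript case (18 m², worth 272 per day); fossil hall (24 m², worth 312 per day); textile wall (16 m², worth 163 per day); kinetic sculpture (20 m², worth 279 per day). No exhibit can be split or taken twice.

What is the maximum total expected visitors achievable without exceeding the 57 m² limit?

804

Sound installation + armor display + map room + manuscript case + kinetic sculpture uses 57 of the 57 m² and totals 804.
Nothing else within 57 m² beats 804.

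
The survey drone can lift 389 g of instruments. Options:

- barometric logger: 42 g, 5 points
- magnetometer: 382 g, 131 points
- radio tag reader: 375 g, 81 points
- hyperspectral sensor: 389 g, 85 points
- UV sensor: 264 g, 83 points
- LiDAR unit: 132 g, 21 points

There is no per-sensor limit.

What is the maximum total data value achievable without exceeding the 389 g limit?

Best packing: magnetometer — 382 g, 131 total.

131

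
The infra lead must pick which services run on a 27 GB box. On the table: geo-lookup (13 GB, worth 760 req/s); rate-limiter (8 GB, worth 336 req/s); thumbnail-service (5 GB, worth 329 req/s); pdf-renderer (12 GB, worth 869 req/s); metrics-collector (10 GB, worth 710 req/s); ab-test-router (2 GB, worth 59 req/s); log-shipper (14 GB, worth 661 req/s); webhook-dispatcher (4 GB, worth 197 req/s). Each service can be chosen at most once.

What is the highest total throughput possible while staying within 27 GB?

1908

Thumbnail-service + pdf-renderer + metrics-collector uses 27 of the 27 GB and totals 1908.
Nothing else within 27 GB beats 1908.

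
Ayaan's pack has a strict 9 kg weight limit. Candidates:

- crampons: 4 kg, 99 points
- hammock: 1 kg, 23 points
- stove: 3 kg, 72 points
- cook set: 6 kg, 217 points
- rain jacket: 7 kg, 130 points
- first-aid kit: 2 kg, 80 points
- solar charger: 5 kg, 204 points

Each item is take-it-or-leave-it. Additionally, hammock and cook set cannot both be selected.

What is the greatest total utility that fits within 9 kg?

Taking hammock + first-aid kit + solar charger: 8 kg used, 307 in utility.
No other feasible combination exceeds 307.

307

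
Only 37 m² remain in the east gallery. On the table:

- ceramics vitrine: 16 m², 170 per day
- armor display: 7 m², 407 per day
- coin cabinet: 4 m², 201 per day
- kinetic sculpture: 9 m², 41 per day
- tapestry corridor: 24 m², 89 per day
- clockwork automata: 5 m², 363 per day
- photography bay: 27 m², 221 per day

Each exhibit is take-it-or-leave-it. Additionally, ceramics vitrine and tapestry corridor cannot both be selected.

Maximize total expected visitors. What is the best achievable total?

1141

Ceramics vitrine + armor display + coin cabinet + clockwork automata uses 32 of the 37 m² and totals 1141.
Runner-up armor display + coin cabinet + kinetic sculpture + clockwork automata tops out at 1012.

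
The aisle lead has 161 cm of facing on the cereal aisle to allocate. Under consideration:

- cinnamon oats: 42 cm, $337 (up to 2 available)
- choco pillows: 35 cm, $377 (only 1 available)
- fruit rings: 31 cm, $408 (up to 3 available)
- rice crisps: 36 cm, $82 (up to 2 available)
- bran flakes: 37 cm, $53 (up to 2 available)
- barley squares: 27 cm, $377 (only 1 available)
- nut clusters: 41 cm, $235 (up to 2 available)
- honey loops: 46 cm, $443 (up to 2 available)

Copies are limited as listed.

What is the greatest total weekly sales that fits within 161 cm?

1978

By weekly sales per cm: barley squares 13.96, fruit rings 13.16, choco pillows 10.77 lead.
The ratio ordering already packs tightly: choco pillows + 3×fruit rings + barley squares, 155 cm, 1978.
Nothing else within 161 cm beats 1978.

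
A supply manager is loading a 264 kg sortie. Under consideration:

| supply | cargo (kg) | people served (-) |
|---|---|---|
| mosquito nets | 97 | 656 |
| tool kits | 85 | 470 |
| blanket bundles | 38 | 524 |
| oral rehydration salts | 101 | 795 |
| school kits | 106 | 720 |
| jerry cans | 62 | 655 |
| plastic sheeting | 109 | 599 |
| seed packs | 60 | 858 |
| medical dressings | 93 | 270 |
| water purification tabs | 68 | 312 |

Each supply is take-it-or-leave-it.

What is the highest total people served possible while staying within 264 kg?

2832

Taking blanket bundles + oral rehydration salts + jerry cans + seed packs: 261 kg used, 2832 in people served.
That's the maximum — no swap from here does better than 2832.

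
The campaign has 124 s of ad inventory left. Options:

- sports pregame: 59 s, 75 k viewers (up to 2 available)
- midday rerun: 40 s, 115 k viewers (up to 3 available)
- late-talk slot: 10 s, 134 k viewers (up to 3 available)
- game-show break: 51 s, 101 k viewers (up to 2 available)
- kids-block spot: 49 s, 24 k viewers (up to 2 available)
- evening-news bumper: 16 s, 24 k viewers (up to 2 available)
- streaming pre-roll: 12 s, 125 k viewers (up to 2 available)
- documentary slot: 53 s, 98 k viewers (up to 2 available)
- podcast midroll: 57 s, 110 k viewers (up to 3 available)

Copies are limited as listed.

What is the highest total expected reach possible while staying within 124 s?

791

Best packing: midday rerun + 3×late-talk slot + evening-news bumper + 2×streaming pre-roll — 110 s, 791 total.
Every other selection either busts 124 s or exceeds an availability limit or fails to beat 791.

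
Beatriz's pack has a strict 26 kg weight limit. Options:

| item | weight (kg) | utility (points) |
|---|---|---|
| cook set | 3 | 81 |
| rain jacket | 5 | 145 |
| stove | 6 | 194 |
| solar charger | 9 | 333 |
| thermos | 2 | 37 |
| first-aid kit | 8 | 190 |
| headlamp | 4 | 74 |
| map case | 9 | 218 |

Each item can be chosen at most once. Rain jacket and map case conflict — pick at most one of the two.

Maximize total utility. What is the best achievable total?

A density-first pass picks cook set + rain jacket + stove + solar charger + thermos — 790 at 25 kg.
Dropping rain jacket and thermos frees 7 kg; slotting in first-aid kit (8 kg) lifts the total to 798 at 26 kg.
An exhaustive check of the 256 subsets confirms 798.

798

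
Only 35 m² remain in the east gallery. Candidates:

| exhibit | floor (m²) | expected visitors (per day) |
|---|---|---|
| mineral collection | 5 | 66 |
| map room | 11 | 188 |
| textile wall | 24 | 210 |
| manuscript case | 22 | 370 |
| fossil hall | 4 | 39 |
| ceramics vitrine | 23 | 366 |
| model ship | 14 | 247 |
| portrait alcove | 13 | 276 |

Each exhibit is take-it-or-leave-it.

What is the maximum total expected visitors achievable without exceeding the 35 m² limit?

646

Density check — portrait alcove 21.23, model ship 17.64, map room 17.09 are the best per m².
Greedy by ratio would take mineral collection + model ship + portrait alcove: 32 m² used, total 589.
Replace mineral collection and model ship with manuscript case: the trade gains 57 net, giving 646 at 35 m².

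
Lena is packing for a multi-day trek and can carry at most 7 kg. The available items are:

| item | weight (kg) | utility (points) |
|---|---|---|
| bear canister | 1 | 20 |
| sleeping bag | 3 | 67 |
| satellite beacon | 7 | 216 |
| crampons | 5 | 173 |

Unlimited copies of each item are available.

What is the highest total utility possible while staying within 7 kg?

216

Greedy by ratio would take 2×bear canister + crampons: 7 kg used, total 213.
Replace 2×bear canister and crampons with satellite beacon: the trade gains 3 net, giving 216 at 7 kg.
That's the maximum — no swap from here does better than 216.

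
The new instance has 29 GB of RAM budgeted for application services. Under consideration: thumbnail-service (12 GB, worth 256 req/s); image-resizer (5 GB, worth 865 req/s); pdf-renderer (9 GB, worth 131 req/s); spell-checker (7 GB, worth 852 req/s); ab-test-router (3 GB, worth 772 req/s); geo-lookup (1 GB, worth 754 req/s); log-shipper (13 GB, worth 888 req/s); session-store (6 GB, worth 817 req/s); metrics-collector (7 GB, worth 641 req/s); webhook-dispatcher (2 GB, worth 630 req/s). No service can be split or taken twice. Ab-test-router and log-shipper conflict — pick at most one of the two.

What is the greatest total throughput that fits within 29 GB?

4701

Taking the top-ratio services first gives image-resizer + spell-checker + ab-test-router + geo-lookup + session-store + webhook-dispatcher for 4690 (24 GB).
Dropping webhook-dispatcher frees 2 GB; slotting in metrics-collector (7 GB) lifts the total to 4701 at 29 GB.
The closest alternative, image-resizer + spell-checker + ab-test-router + geo-lookup + session-store + webhook-dispatcher, reaches only 4690.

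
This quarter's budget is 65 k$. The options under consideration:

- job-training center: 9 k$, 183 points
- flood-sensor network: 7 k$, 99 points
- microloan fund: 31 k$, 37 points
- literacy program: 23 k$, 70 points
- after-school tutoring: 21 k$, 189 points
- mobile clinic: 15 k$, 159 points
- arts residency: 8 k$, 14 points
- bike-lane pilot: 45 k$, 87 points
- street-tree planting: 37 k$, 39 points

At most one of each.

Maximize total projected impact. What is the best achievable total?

Ranking by ratio (projected impact/k$): job-training center 20.33, flood-sensor network 14.14, mobile clinic 10.60.
Best packing: job-training center + flood-sensor network + after-school tutoring + mobile clinic + arts residency — 60 k$, 644 total.

644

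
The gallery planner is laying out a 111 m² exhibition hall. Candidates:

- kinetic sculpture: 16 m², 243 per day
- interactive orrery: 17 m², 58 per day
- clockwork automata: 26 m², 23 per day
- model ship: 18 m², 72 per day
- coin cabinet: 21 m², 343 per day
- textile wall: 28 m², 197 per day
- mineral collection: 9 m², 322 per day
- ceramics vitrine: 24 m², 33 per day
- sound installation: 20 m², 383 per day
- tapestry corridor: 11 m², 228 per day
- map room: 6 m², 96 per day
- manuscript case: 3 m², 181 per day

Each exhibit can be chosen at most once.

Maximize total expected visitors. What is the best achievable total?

A density-first pass picks kinetic sculpture + model ship + coin cabinet + mineral collection + sound installation + tapestry corridor + map room + manuscript case — 1868 at 104 m².
Dropping model ship and map room frees 24 m²; slotting in textile wall (28 m²) lifts the total to 1897 at 108 m².

1897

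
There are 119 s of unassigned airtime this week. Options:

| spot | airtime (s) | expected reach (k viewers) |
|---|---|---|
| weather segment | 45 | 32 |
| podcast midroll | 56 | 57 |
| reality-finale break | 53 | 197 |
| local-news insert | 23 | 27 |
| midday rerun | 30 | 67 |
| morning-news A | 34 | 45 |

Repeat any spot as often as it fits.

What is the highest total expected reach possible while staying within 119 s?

By expected reach per s: reality-finale break 3.72, midday rerun 2.23, morning-news A 1.32, local-news insert 1.17 lead.
2×reality-finale break uses 106 of the 119 s and totals 394.
The spare 13 s is too small for any remaining spot, and no exchange beats 394.

394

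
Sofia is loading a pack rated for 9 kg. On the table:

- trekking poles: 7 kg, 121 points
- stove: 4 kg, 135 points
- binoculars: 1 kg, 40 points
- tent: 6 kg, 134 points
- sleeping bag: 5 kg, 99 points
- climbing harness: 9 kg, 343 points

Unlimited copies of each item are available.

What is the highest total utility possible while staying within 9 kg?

360

Taking 9×binoculars: 9 kg used, 360 in utility.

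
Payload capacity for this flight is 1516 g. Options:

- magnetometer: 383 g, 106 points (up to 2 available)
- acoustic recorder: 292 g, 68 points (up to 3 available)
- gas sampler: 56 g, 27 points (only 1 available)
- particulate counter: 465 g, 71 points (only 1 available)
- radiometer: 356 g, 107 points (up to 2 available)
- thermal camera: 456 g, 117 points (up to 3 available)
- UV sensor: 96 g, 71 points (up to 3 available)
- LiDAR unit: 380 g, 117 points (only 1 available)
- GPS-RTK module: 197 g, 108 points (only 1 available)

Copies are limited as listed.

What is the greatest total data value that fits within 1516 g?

613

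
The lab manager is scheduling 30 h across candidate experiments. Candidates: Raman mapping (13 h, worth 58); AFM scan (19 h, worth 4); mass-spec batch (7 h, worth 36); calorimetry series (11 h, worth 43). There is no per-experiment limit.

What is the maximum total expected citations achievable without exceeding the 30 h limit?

Taking 4×mass-spec batch: 28 h used, 144 in expected citations.
No other feasible combination exceeds 144.

144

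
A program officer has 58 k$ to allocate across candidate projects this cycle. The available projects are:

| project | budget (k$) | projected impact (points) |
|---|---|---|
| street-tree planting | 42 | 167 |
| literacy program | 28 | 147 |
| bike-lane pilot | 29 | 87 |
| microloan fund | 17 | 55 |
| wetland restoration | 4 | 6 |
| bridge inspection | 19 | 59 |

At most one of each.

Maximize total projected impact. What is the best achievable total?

234

Density check — literacy program 5.25, street-tree planting 3.98, microloan fund 3.24 are the best per k$.
Greedy by ratio would take literacy program + microloan fund + wetland restoration: 49 k$ used, total 208.
The 21 k$ tied up in microloan fund and wetland restoration is better spent on bike-lane pilot — total rises to 234 (57 k$).
No other feasible combination exceeds 234.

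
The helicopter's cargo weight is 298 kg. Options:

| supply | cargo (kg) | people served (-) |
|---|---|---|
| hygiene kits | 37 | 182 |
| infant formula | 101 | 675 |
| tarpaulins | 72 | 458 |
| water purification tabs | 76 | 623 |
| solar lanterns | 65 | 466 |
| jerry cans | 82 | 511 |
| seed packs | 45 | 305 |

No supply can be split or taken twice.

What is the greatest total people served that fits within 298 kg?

Density check — water purification tabs 8.20, solar lanterns 7.17, seed packs 6.78 are the best per kg.
Infant formula + water purification tabs + solar lanterns + seed packs uses 287 of the 298 kg and totals 2069.
Nothing else within 298 kg beats 2069.

2069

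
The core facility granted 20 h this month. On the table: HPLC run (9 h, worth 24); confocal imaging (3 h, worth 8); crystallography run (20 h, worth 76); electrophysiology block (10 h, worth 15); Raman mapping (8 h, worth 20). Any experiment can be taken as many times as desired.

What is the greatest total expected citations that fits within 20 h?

The ratio ordering already packs tightly: crystallography run, 20 h, 76.

76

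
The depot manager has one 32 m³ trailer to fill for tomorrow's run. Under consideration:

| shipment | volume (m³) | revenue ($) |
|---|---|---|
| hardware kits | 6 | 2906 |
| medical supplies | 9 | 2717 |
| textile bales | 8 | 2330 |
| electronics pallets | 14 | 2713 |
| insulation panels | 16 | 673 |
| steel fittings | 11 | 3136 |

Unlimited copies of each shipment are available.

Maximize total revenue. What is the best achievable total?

14530

Density check — hardware kits 484.33, medical supplies 301.89, textile bales 291.25, steel fittings 285.09 are the best per m³.
Taking 5×hardware kits: 30 m³ used, 14530 in revenue.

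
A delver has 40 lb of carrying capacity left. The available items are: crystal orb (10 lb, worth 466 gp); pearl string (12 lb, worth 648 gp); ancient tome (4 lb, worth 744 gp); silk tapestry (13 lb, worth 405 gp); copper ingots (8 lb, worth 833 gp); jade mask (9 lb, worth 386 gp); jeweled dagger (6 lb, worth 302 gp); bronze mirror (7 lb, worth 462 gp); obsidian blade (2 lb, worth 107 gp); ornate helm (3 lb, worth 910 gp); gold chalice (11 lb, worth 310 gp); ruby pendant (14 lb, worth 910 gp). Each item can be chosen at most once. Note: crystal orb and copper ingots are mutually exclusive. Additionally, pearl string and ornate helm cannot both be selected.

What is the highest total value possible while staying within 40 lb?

3966

Best packing: ancient tome + copper ingots + bronze mirror + obsidian blade + ornate helm + ruby pendant — 38 lb, 3966 total.
The spare 2 lb is too small for any remaining item, and no feasible exchange beats 3966.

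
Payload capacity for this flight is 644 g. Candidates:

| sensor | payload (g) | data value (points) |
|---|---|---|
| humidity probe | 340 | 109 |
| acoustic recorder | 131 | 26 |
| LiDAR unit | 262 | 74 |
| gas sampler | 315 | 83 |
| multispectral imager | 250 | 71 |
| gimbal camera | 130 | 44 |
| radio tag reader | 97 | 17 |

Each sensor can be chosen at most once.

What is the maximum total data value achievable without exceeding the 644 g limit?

By data value per g: gimbal camera 0.34, humidity probe 0.32, multispectral imager 0.28, LiDAR unit 0.28 lead.
Taking the top-ratio sensors first gives humidity probe + acoustic recorder + gimbal camera for 179 (601 g).
Dropping humidity probe and acoustic recorder frees 471 g; slotting in LiDAR unit + multispectral imager (512 g) lifts the total to 189 at 642 g.
The closest alternative, humidity probe + LiDAR unit, reaches only 183.

189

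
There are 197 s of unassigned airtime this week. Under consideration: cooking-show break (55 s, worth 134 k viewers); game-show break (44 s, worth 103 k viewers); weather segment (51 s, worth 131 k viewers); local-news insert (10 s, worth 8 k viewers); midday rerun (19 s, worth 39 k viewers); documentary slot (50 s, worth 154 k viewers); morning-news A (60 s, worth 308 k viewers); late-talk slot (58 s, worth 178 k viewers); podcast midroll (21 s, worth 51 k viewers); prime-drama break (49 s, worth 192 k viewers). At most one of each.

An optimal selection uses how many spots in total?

4

Optimal total is 729.
For example morning-news A + late-talk slot + podcast midroll + prime-drama break achieves it, using 188 s.
Every optimal selection uses 4 spots.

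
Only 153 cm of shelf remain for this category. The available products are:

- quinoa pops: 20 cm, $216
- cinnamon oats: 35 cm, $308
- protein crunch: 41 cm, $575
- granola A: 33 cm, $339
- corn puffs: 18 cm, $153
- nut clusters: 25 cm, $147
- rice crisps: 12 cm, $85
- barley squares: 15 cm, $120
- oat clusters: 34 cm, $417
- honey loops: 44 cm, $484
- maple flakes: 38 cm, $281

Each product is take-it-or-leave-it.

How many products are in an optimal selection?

4

Best achievable weekly sales is 1815.
protein crunch + granola A + oat clusters + honey loops hits 1815 at 152 cm.
Any selection reaching 1815 contains exactly 4 products.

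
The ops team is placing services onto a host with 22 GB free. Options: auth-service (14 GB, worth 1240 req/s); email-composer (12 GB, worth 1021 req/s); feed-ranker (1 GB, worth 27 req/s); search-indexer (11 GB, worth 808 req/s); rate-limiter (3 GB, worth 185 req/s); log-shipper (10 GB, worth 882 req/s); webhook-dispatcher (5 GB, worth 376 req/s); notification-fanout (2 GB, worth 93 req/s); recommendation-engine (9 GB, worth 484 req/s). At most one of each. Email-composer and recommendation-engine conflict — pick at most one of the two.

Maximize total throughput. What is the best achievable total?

1903

A density-first pass picks auth-service + rate-limiter + webhook-dispatcher — 1801 at 22 GB.
A better packing is email-composer + log-shipper: 22 GB, total 1903.
No other feasible combination exceeds 1903.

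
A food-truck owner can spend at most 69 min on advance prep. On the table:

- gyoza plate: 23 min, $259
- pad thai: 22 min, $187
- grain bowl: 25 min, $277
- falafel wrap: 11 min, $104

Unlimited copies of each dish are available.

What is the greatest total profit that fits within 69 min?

777

The ratio ordering already packs tightly: 3×gyoza plate, 69 min, 777.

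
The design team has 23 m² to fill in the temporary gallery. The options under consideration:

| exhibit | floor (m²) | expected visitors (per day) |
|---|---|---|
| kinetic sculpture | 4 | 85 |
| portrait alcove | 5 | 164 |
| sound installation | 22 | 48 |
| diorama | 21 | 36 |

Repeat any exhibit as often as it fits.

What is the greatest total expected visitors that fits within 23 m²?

Density check — portrait alcove 32.80, kinetic sculpture 21.25, sound installation 2.18 are the best per m².
A density-first pass picks 4×portrait alcove — 656 at 20 m².
Dropping portrait alcove frees 5 m²; slotting in 2×kinetic sculpture (8 m²) lifts the total to 662 at 23 m².
No other feasible combination exceeds 662.

662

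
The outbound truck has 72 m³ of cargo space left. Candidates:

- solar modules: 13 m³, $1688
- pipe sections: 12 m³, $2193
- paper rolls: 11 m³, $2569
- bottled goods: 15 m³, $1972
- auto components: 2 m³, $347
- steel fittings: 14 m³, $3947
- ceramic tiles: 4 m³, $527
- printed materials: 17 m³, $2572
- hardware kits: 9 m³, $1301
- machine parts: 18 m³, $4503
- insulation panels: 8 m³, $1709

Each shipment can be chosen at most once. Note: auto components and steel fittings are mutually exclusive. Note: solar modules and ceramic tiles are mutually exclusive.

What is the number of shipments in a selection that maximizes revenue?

Best achievable revenue is 16222.
One optimal bundle: pipe sections + paper rolls + steel fittings + hardware kits + machine parts + insulation panels (72 m³).
Any selection reaching 16222 contains exactly 6 shipments.

6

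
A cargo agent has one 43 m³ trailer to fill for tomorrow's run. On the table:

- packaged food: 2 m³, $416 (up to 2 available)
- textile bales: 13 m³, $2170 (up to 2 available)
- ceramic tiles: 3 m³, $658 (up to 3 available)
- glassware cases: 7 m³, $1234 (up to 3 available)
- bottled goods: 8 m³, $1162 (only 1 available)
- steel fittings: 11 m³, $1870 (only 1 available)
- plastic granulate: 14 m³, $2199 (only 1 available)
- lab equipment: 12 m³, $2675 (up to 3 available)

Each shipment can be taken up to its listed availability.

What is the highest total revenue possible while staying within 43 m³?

Density check — lab equipment 222.92, ceramic tiles 219.33, packaged food 208.00 are the best per m³.
Filling by ratio: 2×ceramic tiles + 3×lab equipment for 9341, with 1 m³ left unused.
Replace ceramic tiles with 2×packaged food: the trade gains 174 net, giving 9515 at 43 m³.
That's the maximum — no swap from here does better than 9515.

9515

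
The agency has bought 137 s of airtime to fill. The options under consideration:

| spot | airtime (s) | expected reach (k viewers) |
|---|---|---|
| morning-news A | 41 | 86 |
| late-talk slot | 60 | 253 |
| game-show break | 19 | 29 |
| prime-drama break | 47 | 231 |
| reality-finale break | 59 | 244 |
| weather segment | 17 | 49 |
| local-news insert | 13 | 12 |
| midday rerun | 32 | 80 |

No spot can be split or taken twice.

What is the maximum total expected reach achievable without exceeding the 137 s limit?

546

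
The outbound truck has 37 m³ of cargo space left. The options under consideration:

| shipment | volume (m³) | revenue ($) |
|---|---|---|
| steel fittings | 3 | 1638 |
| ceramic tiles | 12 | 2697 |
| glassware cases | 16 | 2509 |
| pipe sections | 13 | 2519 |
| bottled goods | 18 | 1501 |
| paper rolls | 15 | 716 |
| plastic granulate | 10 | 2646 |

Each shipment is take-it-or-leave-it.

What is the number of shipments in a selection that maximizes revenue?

Best achievable revenue is 7862.
One optimal bundle: ceramic tiles + pipe sections + plastic granulate (35 m³).
Every optimal selection uses 3 shipments.

3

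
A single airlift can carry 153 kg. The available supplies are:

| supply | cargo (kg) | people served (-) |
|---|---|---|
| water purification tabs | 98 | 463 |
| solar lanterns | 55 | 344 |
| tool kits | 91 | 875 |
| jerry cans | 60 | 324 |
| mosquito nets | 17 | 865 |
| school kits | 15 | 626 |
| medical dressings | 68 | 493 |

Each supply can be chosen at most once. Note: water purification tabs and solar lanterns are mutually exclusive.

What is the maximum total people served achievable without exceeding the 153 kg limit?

Best packing: tool kits + mosquito nets + school kits — 123 kg, 2366 total.
Nothing else feasible within 153 kg beats 2366.

2366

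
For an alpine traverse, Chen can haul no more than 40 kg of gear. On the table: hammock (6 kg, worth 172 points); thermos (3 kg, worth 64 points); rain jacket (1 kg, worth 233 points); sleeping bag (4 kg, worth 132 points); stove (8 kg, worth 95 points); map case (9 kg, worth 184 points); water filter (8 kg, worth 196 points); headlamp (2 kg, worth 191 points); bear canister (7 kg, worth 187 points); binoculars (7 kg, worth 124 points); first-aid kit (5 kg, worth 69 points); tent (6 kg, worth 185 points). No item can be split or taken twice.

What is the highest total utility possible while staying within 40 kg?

1372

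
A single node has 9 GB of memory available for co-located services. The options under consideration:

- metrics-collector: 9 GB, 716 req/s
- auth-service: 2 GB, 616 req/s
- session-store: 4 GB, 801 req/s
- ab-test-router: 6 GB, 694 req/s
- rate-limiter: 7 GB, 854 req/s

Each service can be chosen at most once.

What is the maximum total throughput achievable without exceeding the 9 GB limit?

1470

Greedy by ratio would take auth-service + session-store: 6 GB used, total 1417.
Dropping session-store frees 4 GB; slotting in rate-limiter (7 GB) lifts the total to 1470 at 9 GB.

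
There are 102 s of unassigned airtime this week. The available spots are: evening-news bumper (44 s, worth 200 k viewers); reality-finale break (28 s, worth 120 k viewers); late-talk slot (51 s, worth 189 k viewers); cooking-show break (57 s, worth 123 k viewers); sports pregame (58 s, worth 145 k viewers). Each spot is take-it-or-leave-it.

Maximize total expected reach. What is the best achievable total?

A density-first pass picks evening-news bumper + reality-finale break — 320 at 72 s.
Dropping reality-finale break frees 28 s; slotting in late-talk slot (51 s) lifts the total to 389 at 95 s.
Runner-up evening-news bumper + sports pregame tops out at 345.

389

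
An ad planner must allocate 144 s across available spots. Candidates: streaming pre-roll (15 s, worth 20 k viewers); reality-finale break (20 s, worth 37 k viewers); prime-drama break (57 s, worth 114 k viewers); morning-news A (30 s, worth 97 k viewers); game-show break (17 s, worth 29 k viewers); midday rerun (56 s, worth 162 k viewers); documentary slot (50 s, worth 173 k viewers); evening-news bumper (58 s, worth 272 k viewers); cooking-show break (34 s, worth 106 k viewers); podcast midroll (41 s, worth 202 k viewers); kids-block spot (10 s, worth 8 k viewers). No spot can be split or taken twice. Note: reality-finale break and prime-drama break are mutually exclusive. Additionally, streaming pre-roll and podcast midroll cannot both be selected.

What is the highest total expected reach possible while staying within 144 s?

Evening-news bumper + cooking-show break + podcast midroll + kids-block spot uses 143 of the 144 s and totals 588.

588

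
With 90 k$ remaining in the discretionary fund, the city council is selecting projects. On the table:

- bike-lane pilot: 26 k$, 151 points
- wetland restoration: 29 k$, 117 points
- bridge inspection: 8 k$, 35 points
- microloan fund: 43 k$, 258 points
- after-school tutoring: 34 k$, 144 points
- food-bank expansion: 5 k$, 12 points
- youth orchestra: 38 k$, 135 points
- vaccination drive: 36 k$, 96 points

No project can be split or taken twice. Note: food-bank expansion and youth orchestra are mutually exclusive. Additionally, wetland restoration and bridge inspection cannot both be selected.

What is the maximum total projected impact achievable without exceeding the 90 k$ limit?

Density check — microloan fund 6.00, bike-lane pilot 5.81, bridge inspection 4.38 are the best per k$.
Bike-lane pilot + bridge inspection + microloan fund + food-bank expansion uses 82 of the 90 k$ and totals 456.
Runner-up bridge inspection + microloan fund + after-school tutoring + food-bank expansion tops out at 449.

456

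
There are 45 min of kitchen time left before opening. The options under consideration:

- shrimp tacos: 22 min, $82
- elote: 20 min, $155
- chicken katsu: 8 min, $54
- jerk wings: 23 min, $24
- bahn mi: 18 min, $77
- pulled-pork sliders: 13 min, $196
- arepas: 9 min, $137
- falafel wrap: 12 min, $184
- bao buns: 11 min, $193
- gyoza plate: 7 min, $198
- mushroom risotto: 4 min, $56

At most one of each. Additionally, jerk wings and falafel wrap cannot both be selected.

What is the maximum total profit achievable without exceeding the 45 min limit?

A density-first pass picks arepas + falafel wrap + bao buns + gyoza plate + mushroom risotto — 768 at 43 min.
Replace falafel wrap with pulled-pork sliders: the trade gains 12 net, giving 780 at 44 min.

780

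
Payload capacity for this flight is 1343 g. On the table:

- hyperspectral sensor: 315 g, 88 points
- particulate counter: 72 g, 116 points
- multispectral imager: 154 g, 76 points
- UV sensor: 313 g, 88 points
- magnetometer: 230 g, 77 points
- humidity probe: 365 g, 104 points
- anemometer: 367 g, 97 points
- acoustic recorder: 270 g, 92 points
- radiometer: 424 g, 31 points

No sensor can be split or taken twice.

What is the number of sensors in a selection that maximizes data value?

5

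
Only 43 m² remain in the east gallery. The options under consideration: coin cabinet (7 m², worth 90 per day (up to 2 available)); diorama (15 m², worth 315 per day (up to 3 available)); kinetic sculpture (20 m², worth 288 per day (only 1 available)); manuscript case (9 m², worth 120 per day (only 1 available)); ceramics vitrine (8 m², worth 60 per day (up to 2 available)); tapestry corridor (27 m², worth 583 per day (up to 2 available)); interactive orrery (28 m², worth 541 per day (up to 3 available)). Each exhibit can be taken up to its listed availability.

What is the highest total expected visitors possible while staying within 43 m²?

898

By expected visitors per m²: tapestry corridor 21.59, diorama 21.00, interactive orrery 19.32 lead.
Diorama + tapestry corridor uses 42 of the 43 m² and totals 898.
No other feasible combination exceeds 898.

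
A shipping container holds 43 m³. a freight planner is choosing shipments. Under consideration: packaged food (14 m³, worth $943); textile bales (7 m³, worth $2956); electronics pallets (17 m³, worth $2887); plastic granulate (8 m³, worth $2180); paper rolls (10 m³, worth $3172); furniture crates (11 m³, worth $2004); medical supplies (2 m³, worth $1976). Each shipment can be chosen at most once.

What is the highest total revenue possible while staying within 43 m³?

12288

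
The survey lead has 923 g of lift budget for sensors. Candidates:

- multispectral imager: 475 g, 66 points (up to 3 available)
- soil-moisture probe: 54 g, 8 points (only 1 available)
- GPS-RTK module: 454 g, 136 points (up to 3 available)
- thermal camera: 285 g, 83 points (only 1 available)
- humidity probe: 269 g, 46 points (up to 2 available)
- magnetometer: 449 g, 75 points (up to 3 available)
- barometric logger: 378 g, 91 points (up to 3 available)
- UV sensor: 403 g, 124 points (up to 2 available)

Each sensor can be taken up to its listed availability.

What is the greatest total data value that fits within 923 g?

Filling by ratio: soil-moisture probe + 2×UV sensor for 256, with 63 g left unused.
The 860 g tied up in soil-moisture probe and 2×UV sensor is better spent on 2×GPS-RTK module — total rises to 272 (908 g).
That's the maximum — no swap from here does better than 272.

272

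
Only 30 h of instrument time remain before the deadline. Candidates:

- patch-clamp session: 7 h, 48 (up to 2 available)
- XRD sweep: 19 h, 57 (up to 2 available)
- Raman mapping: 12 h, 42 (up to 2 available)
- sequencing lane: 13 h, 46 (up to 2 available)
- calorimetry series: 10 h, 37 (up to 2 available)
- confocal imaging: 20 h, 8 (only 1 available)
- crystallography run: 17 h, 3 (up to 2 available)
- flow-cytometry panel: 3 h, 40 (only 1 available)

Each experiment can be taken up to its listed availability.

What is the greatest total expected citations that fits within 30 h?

182

The ratio heuristic lands on 2×patch-clamp session + calorimetry series + flow-cytometry panel (173) but leaves 3 h idle.
The 10 h tied up in calorimetry series is better spent on sequencing lane — total rises to 182 (30 h).
Nothing else within 30 h beats 182.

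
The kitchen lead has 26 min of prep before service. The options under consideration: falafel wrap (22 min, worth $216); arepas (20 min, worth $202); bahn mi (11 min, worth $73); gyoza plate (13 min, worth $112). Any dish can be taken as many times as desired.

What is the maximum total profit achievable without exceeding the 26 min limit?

224

Ranking by ratio (profit/min): arepas 10.10, falafel wrap 9.82, gyoza plate 8.62.
A density-first pass picks arepas — 202 at 20 min.
Dropping arepas frees 20 min; slotting in 2×gyoza plate (26 min) lifts the total to 224 at 26 min.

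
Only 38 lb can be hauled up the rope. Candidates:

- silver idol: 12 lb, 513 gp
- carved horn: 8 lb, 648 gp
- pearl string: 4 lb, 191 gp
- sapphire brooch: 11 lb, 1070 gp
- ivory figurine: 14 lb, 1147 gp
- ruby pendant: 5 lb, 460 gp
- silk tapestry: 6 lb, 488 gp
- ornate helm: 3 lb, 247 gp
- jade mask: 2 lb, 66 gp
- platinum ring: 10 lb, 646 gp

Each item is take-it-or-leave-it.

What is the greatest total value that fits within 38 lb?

3325

By value per lb: sapphire brooch 97.27, ruby pendant 92.00, ornate helm 82.33, ivory figurine 81.93 lead.
Taking the top-ratio items first gives pearl string + sapphire brooch + ivory figurine + ruby pendant + ornate helm for 3115 (37 lb).
Replace pearl string and ornate helm with carved horn: the trade gains 210 net, giving 3325 at 38 lb.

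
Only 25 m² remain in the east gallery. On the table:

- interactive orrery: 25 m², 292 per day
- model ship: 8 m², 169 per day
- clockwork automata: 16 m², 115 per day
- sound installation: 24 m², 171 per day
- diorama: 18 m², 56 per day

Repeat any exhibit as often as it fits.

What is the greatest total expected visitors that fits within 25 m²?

Taking 3×model ship: 24 m² used, 507 in expected visitors.
The spare 1 m² is too small for any remaining exhibit, and no exchange beats 507.

507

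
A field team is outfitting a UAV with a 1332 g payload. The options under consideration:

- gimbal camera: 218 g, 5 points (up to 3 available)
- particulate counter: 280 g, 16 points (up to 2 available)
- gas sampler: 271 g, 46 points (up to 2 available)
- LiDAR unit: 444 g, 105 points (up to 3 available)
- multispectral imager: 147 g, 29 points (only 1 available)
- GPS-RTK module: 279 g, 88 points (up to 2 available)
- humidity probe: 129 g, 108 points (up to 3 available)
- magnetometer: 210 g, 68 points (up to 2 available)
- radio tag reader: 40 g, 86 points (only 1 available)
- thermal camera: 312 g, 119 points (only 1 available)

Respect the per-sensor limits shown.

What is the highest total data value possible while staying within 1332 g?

Greedy by ratio would take multispectral imager + 3×humidity probe + 2×magnetometer + radio tag reader + thermal camera: 1306 g used, total 694.
The 567 g tied up in multispectral imager and 2×magnetometer is better spent on 2×GPS-RTK module — total rises to 705 (1297 g).
That's the maximum — no swap from here does better than 705.

705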